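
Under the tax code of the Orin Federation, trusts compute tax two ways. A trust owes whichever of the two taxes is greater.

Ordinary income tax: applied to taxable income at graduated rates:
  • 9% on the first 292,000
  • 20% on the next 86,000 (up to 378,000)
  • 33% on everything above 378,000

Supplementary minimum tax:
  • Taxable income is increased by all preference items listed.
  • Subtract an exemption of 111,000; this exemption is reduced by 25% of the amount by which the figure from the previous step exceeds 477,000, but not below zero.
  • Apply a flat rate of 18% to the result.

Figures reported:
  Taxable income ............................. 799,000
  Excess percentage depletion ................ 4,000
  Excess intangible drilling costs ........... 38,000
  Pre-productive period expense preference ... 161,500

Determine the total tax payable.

Supplementary minimum tax:
  Adjusted income: 799,000 + 4,000 + 38,000 + 161,500 = 1,002,500
  Exemption: 25% × (1,002,500 − 477,000) = 131,375 ≥ 111,000, so the exemption is fully phased out
  Base: 1,002,500 − 0 = 1,002,500
  1,002,500 × 18% = 180,450

Ordinary income tax:
  292,000 × 9% = 26,280
  86,000 × 20% = 17,200
  421,000 × 33% = 138,930
  → 182,410

182,410 > 180,450, so the ordinary income tax governs.

182,410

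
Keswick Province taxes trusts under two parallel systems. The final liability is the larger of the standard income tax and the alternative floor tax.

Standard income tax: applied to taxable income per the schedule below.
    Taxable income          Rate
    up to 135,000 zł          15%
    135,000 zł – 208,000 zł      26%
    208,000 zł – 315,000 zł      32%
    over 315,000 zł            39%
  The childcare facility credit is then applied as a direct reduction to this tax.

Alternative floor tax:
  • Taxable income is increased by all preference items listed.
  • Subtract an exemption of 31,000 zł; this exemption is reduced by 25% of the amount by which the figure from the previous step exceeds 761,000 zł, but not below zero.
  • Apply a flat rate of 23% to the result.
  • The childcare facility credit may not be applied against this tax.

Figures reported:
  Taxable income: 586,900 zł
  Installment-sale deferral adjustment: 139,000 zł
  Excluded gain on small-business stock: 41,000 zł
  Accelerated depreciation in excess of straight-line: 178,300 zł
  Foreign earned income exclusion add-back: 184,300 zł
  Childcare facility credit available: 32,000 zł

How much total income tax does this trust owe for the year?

259,785 zł

Standard income tax:
  135,000 zł × 15% = 20,250 zł
  73,000 zł × 26% = 18,980 zł
  107,000 zł × 32% = 34,240 zł
  271,900 zł × 39% = 106,041 zł
  → 179,511 zł
  Less childcare facility credit 32,000 zł → 147,511 zł

Alternative floor tax:
  Adjusted income: 586,900 zł + 139,000 zł + 41,000 zł + 178,300 zł + 184,300 zł = 1,129,500 zł
  Exemption: 25% × (1,129,500 zł − 761,000 zł) = 92,125 zł ≥ 31,000 zł, so the exemption is fully phased out
  Base: 1,129,500 zł − 0 zł = 1,129,500 zł
  1,129,500 zł × 23% = 259,785 zł

259,785 zł > 147,511 zł, so the alternative floor tax is the binding amount.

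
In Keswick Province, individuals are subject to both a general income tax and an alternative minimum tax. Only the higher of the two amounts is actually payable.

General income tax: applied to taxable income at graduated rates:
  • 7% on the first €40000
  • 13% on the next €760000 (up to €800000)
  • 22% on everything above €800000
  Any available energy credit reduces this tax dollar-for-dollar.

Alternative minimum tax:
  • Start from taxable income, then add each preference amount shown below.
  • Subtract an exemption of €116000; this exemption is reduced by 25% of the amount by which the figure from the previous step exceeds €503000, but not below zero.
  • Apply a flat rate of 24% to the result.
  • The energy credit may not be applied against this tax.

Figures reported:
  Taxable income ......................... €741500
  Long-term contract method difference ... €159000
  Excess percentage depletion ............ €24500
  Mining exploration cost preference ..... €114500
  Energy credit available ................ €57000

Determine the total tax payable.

€249480

General income tax:
  €40000 × 7% = €2800
  €701500 × 13% = €91195
  → €93995
  Less energy credit €57000 → €36995

Alternative minimum tax:
  Adjusted income: €741500 + €159000 + €24500 + €114500 = €1039500
  Exemption: 25% × (€1039500 − €503000) = €134125 ≥ €116000, so the exemption is fully phased out
  Base: €1039500 − €0 = €1039500
  €1039500 × 24% = €249480

€249480 > €36995, so the alternative minimum tax is the binding amount.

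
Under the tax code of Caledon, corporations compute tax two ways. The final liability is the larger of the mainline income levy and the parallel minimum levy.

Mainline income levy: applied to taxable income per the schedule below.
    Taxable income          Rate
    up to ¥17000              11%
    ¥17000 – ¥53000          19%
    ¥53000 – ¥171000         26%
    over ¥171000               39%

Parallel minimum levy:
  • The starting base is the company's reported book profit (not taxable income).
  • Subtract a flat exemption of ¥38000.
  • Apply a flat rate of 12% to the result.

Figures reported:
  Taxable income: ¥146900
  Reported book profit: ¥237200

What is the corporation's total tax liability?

¥33124

Parallel minimum levy:
  Base (reported book profit): ¥237200
  Less exemption ¥38000 → base ¥199200
  ¥199200 × 12% = ¥23904

Mainline income levy:
  ¥17000 × 11% = ¥1870
  ¥36000 × 19% = ¥6840
  ¥93900 × 26% = ¥24414
  → ¥33124

¥33124 > ¥23904, so the mainline income levy governs.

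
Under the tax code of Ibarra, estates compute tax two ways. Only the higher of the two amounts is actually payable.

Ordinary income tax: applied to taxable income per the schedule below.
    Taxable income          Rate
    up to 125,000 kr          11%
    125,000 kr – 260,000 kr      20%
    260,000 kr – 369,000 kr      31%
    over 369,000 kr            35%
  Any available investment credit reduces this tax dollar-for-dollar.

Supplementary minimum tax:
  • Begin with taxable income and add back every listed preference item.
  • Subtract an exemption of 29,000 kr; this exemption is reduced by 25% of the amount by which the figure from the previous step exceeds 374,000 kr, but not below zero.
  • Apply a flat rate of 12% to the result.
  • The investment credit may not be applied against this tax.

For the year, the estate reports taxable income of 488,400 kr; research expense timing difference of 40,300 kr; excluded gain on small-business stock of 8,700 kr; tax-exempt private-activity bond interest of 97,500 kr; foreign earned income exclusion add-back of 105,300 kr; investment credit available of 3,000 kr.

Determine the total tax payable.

113,330 kr

Supplementary minimum tax:
  Adjusted income: 488,400 kr + 40,300 kr + 8,700 kr + 97,500 kr + 105,300 kr = 740,200 kr
  Exemption: 25% × (740,200 kr − 374,000 kr) = 91,550 kr ≥ 29,000 kr, so the exemption is fully phased out
  Base: 740,200 kr − 0 kr = 740,200 kr
  740,200 kr × 12% = 88,824 kr

Ordinary income tax:
  125,000 kr × 11% = 13,750 kr
  135,000 kr × 20% = 27,000 kr
  109,000 kr × 31% = 33,790 kr
  119,400 kr × 35% = 41,790 kr
  → 116,330 kr
  Less investment credit 3,000 kr → 113,330 kr

113,330 kr > 88,824 kr, so the ordinary income tax governs.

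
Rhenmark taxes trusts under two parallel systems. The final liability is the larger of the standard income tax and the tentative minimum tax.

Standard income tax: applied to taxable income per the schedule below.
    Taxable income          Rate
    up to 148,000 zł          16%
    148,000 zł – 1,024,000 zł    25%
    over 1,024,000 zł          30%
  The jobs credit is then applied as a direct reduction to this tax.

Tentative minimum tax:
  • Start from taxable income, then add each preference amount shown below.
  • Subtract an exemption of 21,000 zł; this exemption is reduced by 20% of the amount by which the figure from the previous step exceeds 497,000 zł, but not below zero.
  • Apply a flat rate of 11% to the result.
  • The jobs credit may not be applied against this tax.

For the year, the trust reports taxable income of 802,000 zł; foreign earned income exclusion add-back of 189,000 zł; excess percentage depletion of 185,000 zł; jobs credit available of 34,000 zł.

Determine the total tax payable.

Tentative minimum tax:
  Adjusted income: 802,000 zł + 189,000 zł + 185,000 zł = 1,176,000 zł
  Exemption: 20% × (1,176,000 zł − 497,000 zł) = 135,800 zł ≥ 21,000 zł, so the exemption is fully phased out
  Base: 1,176,000 zł − 0 zł = 1,176,000 zł
  1,176,000 zł × 11% = 129,360 zł

Standard income tax:
  148,000 zł × 16% = 23,680 zł
  654,000 zł × 25% = 163,500 zł
  → 187,180 zł
  Less jobs credit 34,000 zł → 153,180 zł

153,180 zł > 129,360 zł, so the standard income tax governs.

153,180 zł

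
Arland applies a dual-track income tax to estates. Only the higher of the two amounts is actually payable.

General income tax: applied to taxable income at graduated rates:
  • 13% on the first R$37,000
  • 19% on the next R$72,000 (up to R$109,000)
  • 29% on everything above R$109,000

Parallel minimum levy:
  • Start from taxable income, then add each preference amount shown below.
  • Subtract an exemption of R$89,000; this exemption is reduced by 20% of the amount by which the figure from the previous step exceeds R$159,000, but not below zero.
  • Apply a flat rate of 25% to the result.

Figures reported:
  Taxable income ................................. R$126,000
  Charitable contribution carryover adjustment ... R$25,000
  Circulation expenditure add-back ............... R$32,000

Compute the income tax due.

Parallel minimum levy:
  Adjusted income: R$126,000 + R$25,000 + R$32,000 = R$183,000
  Exemption: R$89,000 − 20% × (R$183,000 − R$159,000) = R$89,000 − R$4,800 = R$84,200
  Base: R$183,000 − R$84,200 = R$98,800
  R$98,800 × 25% = R$24,700

General income tax:
  R$37,000 × 13% = R$4,810
  R$72,000 × 19% = R$13,680
  R$17,000 × 29% = R$4,930
  → R$23,420

R$24,700 > R$23,420, so the parallel minimum levy is the binding amount.

R$24,700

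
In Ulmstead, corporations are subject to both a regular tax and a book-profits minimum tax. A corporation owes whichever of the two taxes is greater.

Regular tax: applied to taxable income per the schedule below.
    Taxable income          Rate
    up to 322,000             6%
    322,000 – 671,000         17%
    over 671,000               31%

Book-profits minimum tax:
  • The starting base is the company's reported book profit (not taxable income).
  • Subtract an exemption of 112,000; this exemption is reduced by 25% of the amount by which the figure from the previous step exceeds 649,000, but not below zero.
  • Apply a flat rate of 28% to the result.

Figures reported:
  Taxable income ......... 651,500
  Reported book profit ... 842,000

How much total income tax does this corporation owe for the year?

Regular tax:
  322,000 × 6% = 19,320
  329,500 × 17% = 56,015
  → 75,335

Book-profits minimum tax:
  Base (reported book profit): 842,000
  Exemption: 112,000 − 25% × (842,000 − 649,000) = 112,000 − 48,250 = 63,750
  Base: 842,000 − 63,750 = 778,250
  778,250 × 28% = 217,910

217,910 > 75,335, so the book-profits minimum tax is the binding amount.

217,910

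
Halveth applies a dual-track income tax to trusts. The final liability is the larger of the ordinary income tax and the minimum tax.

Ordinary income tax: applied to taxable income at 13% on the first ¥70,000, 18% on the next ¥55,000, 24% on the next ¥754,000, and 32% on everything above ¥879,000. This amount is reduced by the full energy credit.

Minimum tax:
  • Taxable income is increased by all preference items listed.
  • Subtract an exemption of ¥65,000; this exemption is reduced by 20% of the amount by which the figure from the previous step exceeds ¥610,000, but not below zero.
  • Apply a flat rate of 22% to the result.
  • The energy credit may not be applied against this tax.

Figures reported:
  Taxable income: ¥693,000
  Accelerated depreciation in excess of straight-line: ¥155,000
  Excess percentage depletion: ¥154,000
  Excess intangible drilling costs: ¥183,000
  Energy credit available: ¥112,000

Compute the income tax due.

Minimum tax:
  Adjusted income: ¥693,000 + ¥155,000 + ¥154,000 + ¥183,000 = ¥1,185,000
  Exemption: 20% × (¥1,185,000 − ¥610,000) = ¥115,000 ≥ ¥65,000, so the exemption is fully phased out
  Base: ¥1,185,000 − ¥0 = ¥1,185,000
  ¥1,185,000 × 22% = ¥260,700

Ordinary income tax:
  ¥70,000 × 13% = ¥9,100
  ¥55,000 × 18% = ¥9,900
  ¥568,000 × 24% = ¥136,320
  → ¥155,320
  Less energy credit ¥112,000 → ¥43,320

¥260,700 > ¥43,320, so the minimum tax is the binding amount.

¥260,700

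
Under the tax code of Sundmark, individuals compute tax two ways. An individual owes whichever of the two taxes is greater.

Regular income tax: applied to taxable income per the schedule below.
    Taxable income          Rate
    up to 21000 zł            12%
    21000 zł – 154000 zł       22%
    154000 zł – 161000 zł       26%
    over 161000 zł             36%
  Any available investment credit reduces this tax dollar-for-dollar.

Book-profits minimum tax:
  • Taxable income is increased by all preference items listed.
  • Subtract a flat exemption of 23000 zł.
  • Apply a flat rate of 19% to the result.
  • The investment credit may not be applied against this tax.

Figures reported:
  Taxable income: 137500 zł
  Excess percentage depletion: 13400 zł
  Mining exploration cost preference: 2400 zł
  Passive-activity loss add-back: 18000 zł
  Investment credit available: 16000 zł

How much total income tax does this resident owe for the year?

Book-profits minimum tax:
  Adjusted income: 137500 zł + 13400 zł + 2400 zł + 18000 zł = 171300 zł
  Less exemption 23000 zł → base 148300 zł
  148300 zł × 19% = 28177 zł

Regular income tax:
  21000 zł × 12% = 2520 zł
  116500 zł × 22% = 25630 zł
  → 28150 zł
  Less investment credit 16000 zł → 12150 zł

28177 zł > 12150 zł, so the book-profits minimum tax is the binding amount.

28177 zł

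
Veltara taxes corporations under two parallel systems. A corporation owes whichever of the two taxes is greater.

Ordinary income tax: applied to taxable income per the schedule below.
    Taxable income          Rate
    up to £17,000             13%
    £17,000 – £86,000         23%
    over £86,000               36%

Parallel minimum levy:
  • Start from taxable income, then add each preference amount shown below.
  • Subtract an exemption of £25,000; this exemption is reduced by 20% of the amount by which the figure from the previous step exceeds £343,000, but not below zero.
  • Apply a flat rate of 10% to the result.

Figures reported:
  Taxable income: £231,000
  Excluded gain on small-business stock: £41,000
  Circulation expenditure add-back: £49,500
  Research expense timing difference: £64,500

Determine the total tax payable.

£70,280

Ordinary income tax:
  £17,000 × 13% = £2,210
  £69,000 × 23% = £15,870
  £145,000 × 36% = £52,200
  → £70,280

Parallel minimum levy:
  Adjusted income: £231,000 + £41,000 + £49,500 + £64,500 = £386,000
  Exemption: £25,000 − 20% × (£386,000 − £343,000) = £25,000 − £8,600 = £16,400
  Base: £386,000 − £16,400 = £369,600
  £369,600 × 10% = £36,960

£70,280 > £36,960, so the ordinary income tax governs.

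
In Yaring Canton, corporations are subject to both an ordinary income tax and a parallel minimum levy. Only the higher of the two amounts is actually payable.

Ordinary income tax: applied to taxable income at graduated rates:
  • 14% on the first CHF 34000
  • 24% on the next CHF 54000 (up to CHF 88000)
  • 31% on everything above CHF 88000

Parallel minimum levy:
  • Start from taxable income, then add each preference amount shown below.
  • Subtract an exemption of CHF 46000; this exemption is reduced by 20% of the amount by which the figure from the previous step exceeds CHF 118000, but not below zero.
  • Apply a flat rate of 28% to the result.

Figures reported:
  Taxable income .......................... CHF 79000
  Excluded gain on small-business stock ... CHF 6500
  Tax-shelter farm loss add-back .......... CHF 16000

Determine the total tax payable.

CHF 15560

Parallel minimum levy:
  Adjusted income: CHF 79000 + CHF 6500 + CHF 16000 = CHF 101500
  Exemption: CHF 101500 ≤ CHF 118000, so full CHF 46000 applies
  Base: CHF 101500 − CHF 46000 = CHF 55500
  CHF 55500 × 28% = CHF 15540

Ordinary income tax:
  CHF 34000 × 14% = CHF 4760
  CHF 45000 × 24% = CHF 10800
  → CHF 15560

CHF 15560 > CHF 15540, so the ordinary income tax governs.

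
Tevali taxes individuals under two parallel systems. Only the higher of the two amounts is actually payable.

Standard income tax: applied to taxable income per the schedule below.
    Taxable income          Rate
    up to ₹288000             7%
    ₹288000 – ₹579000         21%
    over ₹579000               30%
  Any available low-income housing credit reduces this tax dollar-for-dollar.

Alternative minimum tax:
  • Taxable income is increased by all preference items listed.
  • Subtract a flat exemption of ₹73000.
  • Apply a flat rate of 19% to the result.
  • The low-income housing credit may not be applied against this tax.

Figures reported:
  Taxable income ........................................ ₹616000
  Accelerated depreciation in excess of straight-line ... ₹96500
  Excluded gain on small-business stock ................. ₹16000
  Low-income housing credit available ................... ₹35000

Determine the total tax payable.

₹124545

Standard income tax:
  ₹288000 × 7% = ₹20160
  ₹291000 × 21% = ₹61110
  ₹37000 × 30% = ₹11100
  → ₹92370
  Less low-income housing credit ₹35000 → ₹57370

Alternative minimum tax:
  Adjusted income: ₹616000 + ₹96500 + ₹16000 = ₹728500
  Less exemption ₹73000 → base ₹655500
  ₹655500 × 19% = ₹124545

₹124545 > ₹57370, so the alternative minimum tax is the binding amount.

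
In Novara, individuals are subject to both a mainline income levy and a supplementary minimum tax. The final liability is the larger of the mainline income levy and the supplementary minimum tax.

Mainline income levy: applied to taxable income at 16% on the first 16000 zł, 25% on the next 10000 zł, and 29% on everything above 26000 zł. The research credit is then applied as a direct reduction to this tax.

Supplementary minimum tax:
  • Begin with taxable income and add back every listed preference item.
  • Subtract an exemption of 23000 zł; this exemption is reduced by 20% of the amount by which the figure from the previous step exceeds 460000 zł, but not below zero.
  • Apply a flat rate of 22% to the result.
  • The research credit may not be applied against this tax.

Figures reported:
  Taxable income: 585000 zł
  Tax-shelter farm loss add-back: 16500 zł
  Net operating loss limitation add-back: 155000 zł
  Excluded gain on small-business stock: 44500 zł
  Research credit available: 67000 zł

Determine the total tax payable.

Supplementary minimum tax:
  Adjusted income: 585000 zł + 16500 zł + 155000 zł + 44500 zł = 801000 zł
  Exemption: 20% × (801000 zł − 460000 zł) = 68200 zł ≥ 23000 zł, so the exemption is fully phased out
  Base: 801000 zł − 0 zł = 801000 zł
  801000 zł × 22% = 176220 zł

Mainline income levy:
  16000 zł × 16% = 2560 zł
  10000 zł × 25% = 2500 zł
  559000 zł × 29% = 162110 zł
  → 167170 zł
  Less research credit 67000 zł → 100170 zł

176220 zł > 100170 zł, so the supplementary minimum tax is the binding amount.

176220 zł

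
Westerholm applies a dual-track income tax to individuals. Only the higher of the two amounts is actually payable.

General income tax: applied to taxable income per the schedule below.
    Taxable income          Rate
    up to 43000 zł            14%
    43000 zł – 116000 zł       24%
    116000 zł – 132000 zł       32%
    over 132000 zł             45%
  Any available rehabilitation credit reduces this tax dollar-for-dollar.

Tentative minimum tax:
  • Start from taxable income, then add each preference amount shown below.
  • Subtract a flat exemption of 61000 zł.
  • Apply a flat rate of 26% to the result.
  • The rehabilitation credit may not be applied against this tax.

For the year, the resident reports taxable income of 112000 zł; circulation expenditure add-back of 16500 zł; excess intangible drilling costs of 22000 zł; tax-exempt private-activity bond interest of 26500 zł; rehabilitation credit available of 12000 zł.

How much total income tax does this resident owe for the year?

Tentative minimum tax:
  Adjusted income: 112000 zł + 16500 zł + 22000 zł + 26500 zł = 177000 zł
  Less exemption 61000 zł → base 116000 zł
  116000 zł × 26% = 30160 zł

General income tax:
  43000 zł × 14% = 6020 zł
  69000 zł × 24% = 16560 zł
  → 22580 zł
  Less rehabilitation credit 12000 zł → 10580 zł

30160 zł > 10580 zł, so the tentative minimum tax is the binding amount.

30160 zł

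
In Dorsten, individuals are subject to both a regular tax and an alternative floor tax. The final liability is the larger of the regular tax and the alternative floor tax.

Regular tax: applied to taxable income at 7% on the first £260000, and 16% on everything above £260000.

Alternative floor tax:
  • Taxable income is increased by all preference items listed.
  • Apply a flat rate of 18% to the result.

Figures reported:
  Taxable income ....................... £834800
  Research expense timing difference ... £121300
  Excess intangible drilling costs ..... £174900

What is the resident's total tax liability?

Regular tax:
  £260000 × 7% = £18200
  £574800 × 16% = £91968
  → £110168

Alternative floor tax:
  Adjusted income: £834800 + £121300 + £174900 = £1131000
  £1131000 × 18% = £203580

£203580 > £110168, so the alternative floor tax is the binding amount.

£203580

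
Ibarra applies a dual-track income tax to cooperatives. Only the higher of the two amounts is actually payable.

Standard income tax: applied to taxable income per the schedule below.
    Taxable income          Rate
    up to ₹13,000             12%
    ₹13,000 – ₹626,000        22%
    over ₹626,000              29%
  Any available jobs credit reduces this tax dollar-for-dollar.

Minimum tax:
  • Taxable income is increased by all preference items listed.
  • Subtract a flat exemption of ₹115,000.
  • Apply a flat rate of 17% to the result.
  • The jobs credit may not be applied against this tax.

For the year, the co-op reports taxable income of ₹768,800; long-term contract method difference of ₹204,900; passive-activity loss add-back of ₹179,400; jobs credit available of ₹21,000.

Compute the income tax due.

₹176,477

Standard income tax:
  ₹13,000 × 12% = ₹1,560
  ₹613,000 × 22% = ₹134,860
  ₹142,800 × 29% = ₹41,412
  → ₹177,832
  Less jobs credit ₹21,000 → ₹156,832

Minimum tax:
  Adjusted income: ₹768,800 + ₹204,900 + ₹179,400 = ₹1,153,100
  Less exemption ₹115,000 → base ₹1,038,100
  ₹1,038,100 × 17% = ₹176,477

₹176,477 > ₹156,832, so the minimum tax is the binding amount.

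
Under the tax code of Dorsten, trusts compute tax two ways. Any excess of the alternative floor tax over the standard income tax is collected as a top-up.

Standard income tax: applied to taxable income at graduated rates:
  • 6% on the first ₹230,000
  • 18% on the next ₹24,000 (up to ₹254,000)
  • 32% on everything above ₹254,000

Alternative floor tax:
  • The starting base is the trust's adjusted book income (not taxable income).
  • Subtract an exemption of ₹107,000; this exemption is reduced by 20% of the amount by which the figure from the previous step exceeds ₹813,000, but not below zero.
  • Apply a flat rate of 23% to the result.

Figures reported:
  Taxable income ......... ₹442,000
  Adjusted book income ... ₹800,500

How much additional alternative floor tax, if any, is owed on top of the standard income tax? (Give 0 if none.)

₹81,225

Standard income tax:
  ₹230,000 × 6% = ₹13,800
  ₹24,000 × 18% = ₹4,320
  ₹188,000 × 32% = ₹60,160
  → ₹78,280

Alternative floor tax:
  Base (adjusted book income): ₹800,500
  Exemption: ₹800,500 ≤ ₹813,000, so full ₹107,000 applies
  Base: ₹800,500 − ₹107,000 = ₹693,500
  ₹693,500 × 23% = ₹159,505

Excess of alternative floor tax over standard income tax: ₹159,505 − ₹78,280 = ₹81,225.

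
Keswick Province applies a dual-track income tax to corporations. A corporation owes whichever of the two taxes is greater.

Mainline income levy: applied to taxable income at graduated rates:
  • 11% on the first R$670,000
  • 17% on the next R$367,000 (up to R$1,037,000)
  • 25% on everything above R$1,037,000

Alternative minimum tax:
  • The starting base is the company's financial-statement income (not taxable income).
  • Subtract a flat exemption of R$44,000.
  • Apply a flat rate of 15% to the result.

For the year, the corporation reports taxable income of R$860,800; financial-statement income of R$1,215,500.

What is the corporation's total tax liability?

R$175,725

Alternative minimum tax:
  Base (financial-statement income): R$1,215,500
  Less exemption R$44,000 → base R$1,171,500
  R$1,171,500 × 15% = R$175,725

Mainline income levy:
  R$670,000 × 11% = R$73,700
  R$190,800 × 17% = R$32,436
  → R$106,136

R$175,725 > R$106,136, so the alternative minimum tax is the binding amount.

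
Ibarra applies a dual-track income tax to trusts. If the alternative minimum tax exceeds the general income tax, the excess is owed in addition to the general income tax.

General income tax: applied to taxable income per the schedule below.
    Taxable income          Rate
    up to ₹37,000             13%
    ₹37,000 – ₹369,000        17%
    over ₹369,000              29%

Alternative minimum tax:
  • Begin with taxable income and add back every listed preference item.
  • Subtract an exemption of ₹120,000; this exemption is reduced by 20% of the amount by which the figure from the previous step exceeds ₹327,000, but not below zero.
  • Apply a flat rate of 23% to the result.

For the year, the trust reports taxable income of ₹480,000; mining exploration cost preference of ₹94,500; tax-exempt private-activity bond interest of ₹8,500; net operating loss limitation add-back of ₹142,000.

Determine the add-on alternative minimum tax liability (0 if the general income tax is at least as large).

₹64,018

Alternative minimum tax:
  Adjusted income: ₹480,000 + ₹94,500 + ₹8,500 + ₹142,000 = ₹725,000
  Exemption: ₹120,000 − 20% × (₹725,000 − ₹327,000) = ₹120,000 − ₹79,600 = ₹40,400
  Base: ₹725,000 − ₹40,400 = ₹684,600
  ₹684,600 × 23% = ₹157,458

General income tax:
  ₹37,000 × 13% = ₹4,810
  ₹332,000 × 17% = ₹56,440
  ₹111,000 × 29% = ₹32,190
  → ₹93,440

Excess of alternative minimum tax over general income tax: ₹157,458 − ₹93,440 = ₹64,018.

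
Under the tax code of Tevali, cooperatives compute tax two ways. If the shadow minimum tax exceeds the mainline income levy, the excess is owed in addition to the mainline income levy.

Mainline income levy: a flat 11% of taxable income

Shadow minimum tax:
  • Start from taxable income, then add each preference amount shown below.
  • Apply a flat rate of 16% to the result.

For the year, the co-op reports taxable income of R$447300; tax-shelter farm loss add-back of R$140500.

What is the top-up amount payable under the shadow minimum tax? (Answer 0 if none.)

Mainline income levy:
  R$447300 × 11% = R$49203

Shadow minimum tax:
  Adjusted income: R$447300 + R$140500 = R$587800
  R$587800 × 16% = R$94048

Excess of shadow minimum tax over mainline income levy: R$94048 − R$49203 = R$44845.

R$44845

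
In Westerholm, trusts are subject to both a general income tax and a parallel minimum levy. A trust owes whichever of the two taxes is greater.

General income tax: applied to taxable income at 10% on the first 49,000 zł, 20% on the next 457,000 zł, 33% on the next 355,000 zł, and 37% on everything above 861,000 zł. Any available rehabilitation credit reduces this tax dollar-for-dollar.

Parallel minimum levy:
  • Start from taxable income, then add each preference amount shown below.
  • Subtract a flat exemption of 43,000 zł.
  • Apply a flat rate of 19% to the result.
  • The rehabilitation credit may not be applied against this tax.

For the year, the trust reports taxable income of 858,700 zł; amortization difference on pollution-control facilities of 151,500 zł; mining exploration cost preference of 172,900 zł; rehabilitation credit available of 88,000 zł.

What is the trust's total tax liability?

Parallel minimum levy:
  Adjusted income: 858,700 zł + 151,500 zł + 172,900 zł = 1,183,100 zł
  Less exemption 43,000 zł → base 1,140,100 zł
  1,140,100 zł × 19% = 216,619 zł

General income tax:
  49,000 zł × 10% = 4,900 zł
  457,000 zł × 20% = 91,400 zł
  352,700 zł × 33% = 116,391 zł
  → 212,691 zł
  Less rehabilitation credit 88,000 zł → 124,691 zł

216,619 zł > 124,691 zł, so the parallel minimum levy is the binding amount.

216,619 zł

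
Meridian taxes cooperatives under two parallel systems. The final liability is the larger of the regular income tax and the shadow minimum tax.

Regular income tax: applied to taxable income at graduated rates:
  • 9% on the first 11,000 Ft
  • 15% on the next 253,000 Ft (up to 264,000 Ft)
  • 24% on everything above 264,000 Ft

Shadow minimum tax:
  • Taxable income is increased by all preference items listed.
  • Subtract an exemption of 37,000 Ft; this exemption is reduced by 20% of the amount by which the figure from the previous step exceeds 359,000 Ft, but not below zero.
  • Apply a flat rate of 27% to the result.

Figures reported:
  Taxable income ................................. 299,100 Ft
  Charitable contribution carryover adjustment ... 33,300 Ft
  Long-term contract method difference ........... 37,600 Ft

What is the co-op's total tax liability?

90,504 Ft

Shadow minimum tax:
  Adjusted income: 299,100 Ft + 33,300 Ft + 37,600 Ft = 370,000 Ft
  Exemption: 37,000 Ft − 20% × (370,000 Ft − 359,000 Ft) = 37,000 Ft − 2,200 Ft = 34,800 Ft
  Base: 370,000 Ft − 34,800 Ft = 335,200 Ft
  335,200 Ft × 27% = 90,504 Ft

Regular income tax:
  11,000 Ft × 9% = 990 Ft
  253,000 Ft × 15% = 37,950 Ft
  35,100 Ft × 24% = 8,424 Ft
  → 47,364 Ft

90,504 Ft > 47,364 Ft, so the shadow minimum tax is the binding amount.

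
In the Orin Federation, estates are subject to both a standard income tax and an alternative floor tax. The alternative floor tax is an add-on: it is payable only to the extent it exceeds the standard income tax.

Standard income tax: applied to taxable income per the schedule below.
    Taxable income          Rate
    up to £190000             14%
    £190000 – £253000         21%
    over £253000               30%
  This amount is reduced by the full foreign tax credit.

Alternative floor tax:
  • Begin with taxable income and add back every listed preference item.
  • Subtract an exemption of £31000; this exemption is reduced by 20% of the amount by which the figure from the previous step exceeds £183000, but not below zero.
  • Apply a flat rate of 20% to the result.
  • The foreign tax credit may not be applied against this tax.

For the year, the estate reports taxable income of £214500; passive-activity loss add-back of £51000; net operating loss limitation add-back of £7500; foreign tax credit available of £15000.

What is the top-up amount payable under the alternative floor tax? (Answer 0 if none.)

Alternative floor tax:
  Adjusted income: £214500 + £51000 + £7500 = £273000
  Exemption: £31000 − 20% × (£273000 − £183000) = £31000 − £18000 = £13000
  Base: £273000 − £13000 = £260000
  £260000 × 20% = £52000

Standard income tax:
  £190000 × 14% = £26600
  £24500 × 21% = £5145
  → £31745
  Less foreign tax credit £15000 → £16745

Excess of alternative floor tax over standard income tax: £52000 − £16745 = £35255.

£35255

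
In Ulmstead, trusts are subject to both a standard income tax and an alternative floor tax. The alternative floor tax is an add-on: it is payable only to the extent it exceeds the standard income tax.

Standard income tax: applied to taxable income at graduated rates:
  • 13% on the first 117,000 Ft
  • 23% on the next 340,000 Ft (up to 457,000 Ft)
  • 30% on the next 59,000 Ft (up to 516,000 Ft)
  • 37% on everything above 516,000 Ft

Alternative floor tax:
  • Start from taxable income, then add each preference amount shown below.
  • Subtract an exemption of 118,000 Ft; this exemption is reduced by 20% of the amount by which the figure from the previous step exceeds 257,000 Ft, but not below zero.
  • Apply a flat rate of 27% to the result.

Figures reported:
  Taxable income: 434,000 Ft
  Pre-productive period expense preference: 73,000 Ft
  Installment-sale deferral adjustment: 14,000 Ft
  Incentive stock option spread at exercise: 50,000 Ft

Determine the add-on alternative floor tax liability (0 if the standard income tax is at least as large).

51,146 Ft

Alternative floor tax:
  Adjusted income: 434,000 Ft + 73,000 Ft + 14,000 Ft + 50,000 Ft = 571,000 Ft
  Exemption: 118,000 Ft − 20% × (571,000 Ft − 257,000 Ft) = 118,000 Ft − 62,800 Ft = 55,200 Ft
  Base: 571,000 Ft − 55,200 Ft = 515,800 Ft
  515,800 Ft × 27% = 139,266 Ft

Standard income tax:
  117,000 Ft × 13% = 15,210 Ft
  317,000 Ft × 23% = 72,910 Ft
  → 88,120 Ft

Excess of alternative floor tax over standard income tax: 139,266 Ft − 88,120 Ft = 51,146 Ft.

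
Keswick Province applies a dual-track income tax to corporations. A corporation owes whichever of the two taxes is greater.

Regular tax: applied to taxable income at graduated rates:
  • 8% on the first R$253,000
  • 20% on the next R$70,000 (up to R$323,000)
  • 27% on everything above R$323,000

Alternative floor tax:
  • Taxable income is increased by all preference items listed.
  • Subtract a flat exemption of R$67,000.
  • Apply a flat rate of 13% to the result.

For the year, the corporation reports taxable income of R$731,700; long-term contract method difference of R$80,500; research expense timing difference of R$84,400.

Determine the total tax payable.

R$144,589

Regular tax:
  R$253,000 × 8% = R$20,240
  R$70,000 × 20% = R$14,000
  R$408,700 × 27% = R$110,349
  → R$144,589

Alternative floor tax:
  Adjusted income: R$731,700 + R$80,500 + R$84,400 = R$896,600
  Less exemption R$67,000 → base R$829,600
  R$829,600 × 13% = R$107,848

R$144,589 > R$107,848, so the regular tax governs.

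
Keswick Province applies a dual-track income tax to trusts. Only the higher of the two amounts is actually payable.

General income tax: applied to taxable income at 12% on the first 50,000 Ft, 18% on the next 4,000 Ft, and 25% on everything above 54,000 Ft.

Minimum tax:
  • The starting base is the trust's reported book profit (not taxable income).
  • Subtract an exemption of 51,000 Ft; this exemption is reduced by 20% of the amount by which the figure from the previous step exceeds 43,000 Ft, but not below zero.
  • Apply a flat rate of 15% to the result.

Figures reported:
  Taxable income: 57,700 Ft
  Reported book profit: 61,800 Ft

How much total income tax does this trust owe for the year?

7,645 Ft

General income tax:
  50,000 Ft × 12% = 6,000 Ft
  4,000 Ft × 18% = 720 Ft
  3,700 Ft × 25% = 925 Ft
  → 7,645 Ft

Minimum tax:
  Base (reported book profit): 61,800 Ft
  Exemption: 51,000 Ft − 20% × (61,800 Ft − 43,000 Ft) = 51,000 Ft − 3,760 Ft = 47,240 Ft
  Base: 61,800 Ft − 47,240 Ft = 14,560 Ft
  14,560 Ft × 15% = 2,184 Ft

7,645 Ft > 2,184 Ft, so the general income tax governs.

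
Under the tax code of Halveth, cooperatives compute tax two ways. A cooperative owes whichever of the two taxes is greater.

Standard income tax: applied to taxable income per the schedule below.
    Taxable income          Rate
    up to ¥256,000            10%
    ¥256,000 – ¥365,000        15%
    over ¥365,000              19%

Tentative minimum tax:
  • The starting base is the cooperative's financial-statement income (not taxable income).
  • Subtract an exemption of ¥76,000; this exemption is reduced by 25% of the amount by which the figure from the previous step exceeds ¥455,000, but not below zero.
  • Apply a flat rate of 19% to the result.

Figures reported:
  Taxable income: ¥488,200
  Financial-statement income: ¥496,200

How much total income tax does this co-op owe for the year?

¥81,795

Standard income tax:
  ¥256,000 × 10% = ¥25,600
  ¥109,000 × 15% = ¥16,350
  ¥123,200 × 19% = ¥23,408
  → ¥65,358

Tentative minimum tax:
  Base (financial-statement income): ¥496,200
  Exemption: ¥76,000 − 25% × (¥496,200 − ¥455,000) = ¥76,000 − ¥10,300 = ¥65,700
  Base: ¥496,200 − ¥65,700 = ¥430,500
  ¥430,500 × 19% = ¥81,795

¥81,795 > ¥65,358, so the tentative minimum tax is the binding amount.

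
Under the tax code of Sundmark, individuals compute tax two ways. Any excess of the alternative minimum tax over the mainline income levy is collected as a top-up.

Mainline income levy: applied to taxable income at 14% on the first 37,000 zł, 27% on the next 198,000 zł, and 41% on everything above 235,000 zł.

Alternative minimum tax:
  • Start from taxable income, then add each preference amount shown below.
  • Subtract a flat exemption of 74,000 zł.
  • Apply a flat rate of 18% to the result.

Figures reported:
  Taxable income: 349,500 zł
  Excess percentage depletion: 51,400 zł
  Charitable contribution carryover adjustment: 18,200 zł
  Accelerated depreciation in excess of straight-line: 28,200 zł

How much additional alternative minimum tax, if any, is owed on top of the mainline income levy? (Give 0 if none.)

0 zł

Alternative minimum tax:
  Adjusted income: 349,500 zł + 51,400 zł + 18,200 zł + 28,200 zł = 447,300 zł
  Less exemption 74,000 zł → base 373,300 zł
  373,300 zł × 18% = 67,194 zł

Mainline income levy:
  37,000 zł × 14% = 5,180 zł
  198,000 zł × 27% = 53,460 zł
  114,500 zł × 41% = 46,945 zł
  → 105,585 zł

67,194 zł ≤ 105,585 zł, so no add-on is due.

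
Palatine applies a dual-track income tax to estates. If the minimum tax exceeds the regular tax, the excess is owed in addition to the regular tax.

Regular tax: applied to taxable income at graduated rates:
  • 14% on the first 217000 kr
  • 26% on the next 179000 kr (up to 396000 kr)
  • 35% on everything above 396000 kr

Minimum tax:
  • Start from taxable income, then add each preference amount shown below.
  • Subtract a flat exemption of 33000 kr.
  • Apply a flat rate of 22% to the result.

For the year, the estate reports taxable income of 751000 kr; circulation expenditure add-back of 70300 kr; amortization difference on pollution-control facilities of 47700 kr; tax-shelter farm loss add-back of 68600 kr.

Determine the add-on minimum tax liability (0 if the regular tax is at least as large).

0 kr

Regular tax:
  217000 kr × 14% = 30380 kr
  179000 kr × 26% = 46540 kr
  355000 kr × 35% = 124250 kr
  → 201170 kr

Minimum tax:
  Adjusted income: 751000 kr + 70300 kr + 47700 kr + 68600 kr = 937600 kr
  Less exemption 33000 kr → base 904600 kr
  904600 kr × 22% = 199012 kr

199012 kr ≤ 201170 kr, so no add-on is due.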